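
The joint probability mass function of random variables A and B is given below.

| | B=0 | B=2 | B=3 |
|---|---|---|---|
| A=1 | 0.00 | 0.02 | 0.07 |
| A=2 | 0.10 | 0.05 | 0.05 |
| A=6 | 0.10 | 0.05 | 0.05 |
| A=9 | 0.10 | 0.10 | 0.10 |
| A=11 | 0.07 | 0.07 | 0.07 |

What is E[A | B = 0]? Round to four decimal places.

6.6757

P(B = 0) = 0.37.
Σ A·P over the event = 2·(0.10) + 6·(0.10) + 9·(0.10) + 11·(0.07) = 2.47.
E[A | B = 0] = (2.47) / (0.37) = 6.6757.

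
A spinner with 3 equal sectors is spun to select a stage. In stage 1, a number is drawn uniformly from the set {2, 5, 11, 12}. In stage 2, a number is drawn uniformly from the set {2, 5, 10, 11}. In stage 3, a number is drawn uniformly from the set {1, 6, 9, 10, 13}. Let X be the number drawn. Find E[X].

E[X | stage 1] = (2+5+11+12)/4 = 15/2.
E[X | stage 2] = (2+5+10+11)/4 = 7.
E[X | stage 3] = (1+6+9+10+13)/5 = 39/5.
By the law of total expectation,
E[X] = (1/3)·(15/2) + (1/3)·(7) + (1/3)·(39/5) = 223/30.

223/30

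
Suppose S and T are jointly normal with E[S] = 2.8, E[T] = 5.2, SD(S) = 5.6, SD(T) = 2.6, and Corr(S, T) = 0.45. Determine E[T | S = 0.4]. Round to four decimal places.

4.6986

For a bivariate normal, E[T | S=x] = μ_T + ρ·(σ_T/σ_S)·(x − μ_S).
E[T | S=0.4] = 5.2 + (0.45)·(2.6/5.6)·(0.4 − (2.8)) = 5.2 + (0.20893)·(-2.4) = 4.6986.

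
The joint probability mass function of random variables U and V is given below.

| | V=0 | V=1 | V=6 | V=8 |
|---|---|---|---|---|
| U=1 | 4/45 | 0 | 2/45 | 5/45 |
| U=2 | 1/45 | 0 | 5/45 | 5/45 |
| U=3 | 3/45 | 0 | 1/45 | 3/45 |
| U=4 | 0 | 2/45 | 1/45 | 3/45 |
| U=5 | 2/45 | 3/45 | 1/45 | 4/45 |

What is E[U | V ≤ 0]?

5/2

P(V ≤ 0) = 2/9.
Σ U·P over the event = 1·(4/45) + 2·(1/45) + 3·(3/45) + 5·(2/45) = 5/9.
E[U | V ≤ 0] = (5/9) / (2/9) = 5/2.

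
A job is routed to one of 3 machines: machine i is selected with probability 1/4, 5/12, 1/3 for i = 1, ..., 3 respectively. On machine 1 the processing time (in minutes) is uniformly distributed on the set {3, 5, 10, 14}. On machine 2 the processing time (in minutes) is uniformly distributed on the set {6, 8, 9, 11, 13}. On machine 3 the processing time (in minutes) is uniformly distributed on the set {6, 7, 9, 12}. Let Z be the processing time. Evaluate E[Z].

35/4

E[Z | machine 1] = (3+5+10+14)/4 = 8.
E[Z | machine 2] = (6+8+9+11+13)/5 = 47/5.
E[Z | machine 3] = (6+7+9+12)/4 = 17/2.
E[Z] = (1/4)·(8) + (5/12)·(47/5) + (1/3)·(17/2) = 35/4.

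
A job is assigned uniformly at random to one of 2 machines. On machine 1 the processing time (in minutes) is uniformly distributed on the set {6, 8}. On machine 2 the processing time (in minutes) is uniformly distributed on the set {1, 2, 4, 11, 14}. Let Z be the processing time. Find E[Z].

E[Z | machine 1] = (6+8)/2 = 7.
E[Z | machine 2] = (1+2+4+11+14)/5 = 32/5.
E[Z] = (1/2)·(7) + (1/2)·(32/5) = 67/10.

67/10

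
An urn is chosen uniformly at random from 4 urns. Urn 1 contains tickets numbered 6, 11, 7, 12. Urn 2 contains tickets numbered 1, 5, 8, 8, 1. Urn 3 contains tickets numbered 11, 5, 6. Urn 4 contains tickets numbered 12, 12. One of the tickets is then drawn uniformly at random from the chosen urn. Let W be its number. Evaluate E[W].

E[W | urn 1] = (6+11+7+12)/4 = 9.
E[W | urn 2] = (1+5+8+8+1)/5 = 23/5.
E[W | urn 3] = (11+5+6)/3 = 22/3.
E[W | urn 4] = (12+12)/2 = 12.
By the law of total expectation,
E[W] = (1/4)·(9) + (1/4)·(23/5) + (1/4)·(22/3) + (1/4)·(12) = 247/30.

247/30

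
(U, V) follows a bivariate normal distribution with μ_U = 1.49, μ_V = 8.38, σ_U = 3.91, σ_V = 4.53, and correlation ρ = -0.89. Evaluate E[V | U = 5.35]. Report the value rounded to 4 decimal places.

E[V | U=x] = μ_V + ρ(σ_V/σ_U)(x − μ_U) for jointly normal variables.
E[V | U=5.35] = 8.38 + (-0.89)·(4.53/3.91)·(5.35 − (1.49)) = 8.38 + (-1.031125)·(3.86) = 4.3999.

4.3999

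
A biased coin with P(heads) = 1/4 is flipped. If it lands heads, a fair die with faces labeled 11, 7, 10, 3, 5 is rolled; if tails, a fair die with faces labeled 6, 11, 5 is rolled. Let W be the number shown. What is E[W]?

73/10

E[W | heads] = (11+7+10+3+5)/5 = 36/5.
E[W | tails] = (6+11+5)/3 = 22/3.
By the law of total expectation,
E[W] = (1/4)·(36/5) + (3/4)·(22/3) = 73/10.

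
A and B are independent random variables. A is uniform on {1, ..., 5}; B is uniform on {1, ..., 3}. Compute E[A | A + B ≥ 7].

P(A + B ≥ 7) = 1/5.
Summing A·P(x,y) over outcomes with A + B ≥ 7 gives 14/15.
E[A | A + B ≥ 7] = (14/15) / (1/5) = 14/3.

14/3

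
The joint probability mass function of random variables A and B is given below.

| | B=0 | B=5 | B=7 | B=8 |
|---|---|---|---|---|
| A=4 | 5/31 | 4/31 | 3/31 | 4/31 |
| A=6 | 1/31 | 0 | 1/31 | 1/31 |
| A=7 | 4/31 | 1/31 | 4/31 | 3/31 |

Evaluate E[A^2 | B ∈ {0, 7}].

P(B ∈ {0, 7}) = 18/31.
Σ A^2·P over the event = 16·(5/31) + 16·(3/31) + 36·(1/31) + 36·(1/31) + 49·(4/31) + 49·(4/31) = 592/31.
E[A^2 | B ∈ {0, 7}] = (592/31) / (18/31) = 296/9.

296/9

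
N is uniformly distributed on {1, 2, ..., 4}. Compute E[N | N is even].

3

Given N is even, N is equally likely to be any of {2, 4}.
E[N | N is even] = (2 + 4) / 2 = 3.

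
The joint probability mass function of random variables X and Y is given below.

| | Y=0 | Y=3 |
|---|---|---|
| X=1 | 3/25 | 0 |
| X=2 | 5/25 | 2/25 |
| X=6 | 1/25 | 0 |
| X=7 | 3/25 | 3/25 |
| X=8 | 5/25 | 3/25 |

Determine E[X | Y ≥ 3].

49/8

P(Y ≥ 3) = 8/25.
Σ X·P over the event = 2·(2/25) + 7·(3/25) + 8·(3/25) = 49/25.
E[X | Y ≥ 3] = (49/25) / (8/25) = 49/8.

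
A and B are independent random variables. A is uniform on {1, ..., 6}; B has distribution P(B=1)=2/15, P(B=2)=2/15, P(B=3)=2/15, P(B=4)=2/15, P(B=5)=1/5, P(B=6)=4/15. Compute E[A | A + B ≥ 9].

P(A + B ≥ 9) = 31/90.
Summing A·P(x,y) over outcomes with A + B ≥ 9 gives 151/90.
E[A | A + B ≥ 9] = (151/90) / (31/90) = 151/31.

151/31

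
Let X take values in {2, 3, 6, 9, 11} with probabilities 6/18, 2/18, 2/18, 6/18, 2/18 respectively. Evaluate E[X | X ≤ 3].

9/4

P(X ≤ 3) = 4/9.
Σ over the event: 2·1/3 + 3·1/9 = 1.
E[X | X ≤ 3] = (1) / (4/9) = 9/4.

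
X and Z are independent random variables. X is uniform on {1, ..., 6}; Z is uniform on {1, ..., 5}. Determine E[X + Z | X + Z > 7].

9

Outcomes with X + Z > 7: (3,5), (4,4), (4,5), (5,3), (5,4), (5,5), (6,2), (6,3), (6,4), (6,5), each with probability 1/30.
E[X + Z | X + Z > 7] = (8 + 8 + 9 + 8 + 9 + 10 + 8 + 9 + 10 + 11) / 10 = 9.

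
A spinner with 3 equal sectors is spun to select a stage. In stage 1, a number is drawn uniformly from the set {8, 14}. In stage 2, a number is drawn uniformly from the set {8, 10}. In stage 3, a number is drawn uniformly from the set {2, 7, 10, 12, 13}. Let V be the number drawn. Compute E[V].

48/5

E[V | stage 1] = (8+14)/2 = 11.
E[V | stage 2] = (8+10)/2 = 9.
E[V | stage 3] = (2+7+10+12+13)/5 = 44/5.
By the law of total expectation,
E[V] = (1/3)·(11) + (1/3)·(9) + (1/3)·(44/5) = 48/5.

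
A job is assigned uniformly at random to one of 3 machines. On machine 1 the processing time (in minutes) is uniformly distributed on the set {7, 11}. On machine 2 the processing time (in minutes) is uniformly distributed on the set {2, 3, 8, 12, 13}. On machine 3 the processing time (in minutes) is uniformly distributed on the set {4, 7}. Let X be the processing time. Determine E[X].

221/30

E[X | machine 1] = (7+11)/2 = 9.
E[X | machine 2] = (2+3+8+12+13)/5 = 38/5.
E[X | machine 3] = (4+7)/2 = 11/2.
E[X] = (1/3)·(9) + (1/3)·(38/5) + (1/3)·(11/2) = 221/30.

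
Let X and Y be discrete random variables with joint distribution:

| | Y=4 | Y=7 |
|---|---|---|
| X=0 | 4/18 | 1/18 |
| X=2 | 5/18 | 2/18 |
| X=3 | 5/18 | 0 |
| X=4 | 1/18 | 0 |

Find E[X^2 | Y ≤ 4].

P(Y ≤ 4) = 5/6.
Summing X^2·P(X=x,Y=y) over the conditioning event gives 9/2.
E[X^2 | Y ≤ 4] = (9/2) / (5/6) = 27/5.

27/5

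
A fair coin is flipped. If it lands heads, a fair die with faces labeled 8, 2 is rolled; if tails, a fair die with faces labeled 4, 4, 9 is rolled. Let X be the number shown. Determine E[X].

16/3

E[X | heads] = (8+2)/2 = 5.
E[X | tails] = (4+4+9)/3 = 17/3.
By the law of total expectation,
E[X] = (1/2)·(5) + (1/2)·(17/3) = 16/3.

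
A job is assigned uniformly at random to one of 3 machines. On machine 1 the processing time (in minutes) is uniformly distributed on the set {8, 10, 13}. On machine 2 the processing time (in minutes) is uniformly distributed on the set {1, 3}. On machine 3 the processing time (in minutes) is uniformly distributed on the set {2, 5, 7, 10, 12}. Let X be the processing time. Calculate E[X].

293/45

E[X | machine 1] = (8+10+13)/3 = 31/3.
E[X | machine 2] = (1+3)/2 = 2.
E[X | machine 3] = (2+5+7+10+12)/5 = 36/5.
E[X] = (1/3)·(31/3) + (1/3)·(2) + (1/3)·(36/5) = 293/45.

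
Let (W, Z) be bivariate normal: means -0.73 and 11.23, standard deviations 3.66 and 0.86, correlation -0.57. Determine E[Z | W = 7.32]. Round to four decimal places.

10.1518

For a bivariate normal, E[Z | W=x] = μ_Z + ρ·(σ_Z/σ_W)·(x − μ_W).
E[Z | W=7.32] = 11.23 + (-0.57)·(0.86/3.66)·(7.32 − (-0.73)) = 11.23 + (-0.133934)·(8.05) = 10.1518.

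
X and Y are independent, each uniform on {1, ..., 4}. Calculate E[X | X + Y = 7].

7/2

P(X + Y = 7) = 1/8.
Summing X·P(x,y) over outcomes with X + Y = 7 gives 7/16.
E[X | X + Y = 7] = (7/16) / (1/8) = 7/2.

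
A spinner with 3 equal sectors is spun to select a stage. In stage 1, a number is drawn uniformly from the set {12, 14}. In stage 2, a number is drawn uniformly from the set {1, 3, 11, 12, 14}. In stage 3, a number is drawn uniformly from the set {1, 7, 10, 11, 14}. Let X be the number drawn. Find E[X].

E[X | stage 1] = (12+14)/2 = 13.
E[X | stage 2] = (1+3+11+12+14)/5 = 41/5.
E[X | stage 3] = (1+7+10+11+14)/5 = 43/5.
E[X] = (1/3)·(13) + (1/3)·(41/5) + (1/3)·(43/5) = 149/15.

149/15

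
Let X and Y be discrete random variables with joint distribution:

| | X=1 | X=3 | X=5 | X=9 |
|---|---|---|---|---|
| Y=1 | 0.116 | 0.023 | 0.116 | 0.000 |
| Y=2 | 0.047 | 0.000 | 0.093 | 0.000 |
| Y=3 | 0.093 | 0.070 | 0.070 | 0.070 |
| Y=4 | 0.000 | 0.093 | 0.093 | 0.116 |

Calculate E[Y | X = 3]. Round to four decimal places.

3.2527

P(X = 3) = 0.186.
Σ Y·P over the event = 1·(0.023) + 3·(0.070) + 4·(0.093) = 0.605.
E[Y | X = 3] = (0.605) / (0.186) = 3.2527.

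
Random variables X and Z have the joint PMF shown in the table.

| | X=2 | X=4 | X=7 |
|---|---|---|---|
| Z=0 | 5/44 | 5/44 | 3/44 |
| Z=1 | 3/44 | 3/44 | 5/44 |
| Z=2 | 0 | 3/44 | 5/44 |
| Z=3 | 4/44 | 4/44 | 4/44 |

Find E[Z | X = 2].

5/4

P(X = 2) = 3/11.
Σ Z·P over the event = 0·(5/44) + 1·(3/44) + 3·(4/44) = 15/44.
E[Z | X = 2] = (15/44) / (3/11) = 5/4.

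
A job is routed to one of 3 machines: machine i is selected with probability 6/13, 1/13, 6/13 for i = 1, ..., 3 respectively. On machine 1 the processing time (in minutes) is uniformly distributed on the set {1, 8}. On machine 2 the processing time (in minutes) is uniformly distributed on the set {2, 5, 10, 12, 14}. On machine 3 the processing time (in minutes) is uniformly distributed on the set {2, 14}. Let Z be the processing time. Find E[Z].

418/65

E[Z | machine 1] = (1+8)/2 = 9/2.
E[Z | machine 2] = (2+5+10+12+14)/5 = 43/5.
E[Z | machine 3] = (2+14)/2 = 8.
By the law of total expectation,
E[Z] = (6/13)·(9/2) + (1/13)·(43/5) + (6/13)·(8) = 418/65.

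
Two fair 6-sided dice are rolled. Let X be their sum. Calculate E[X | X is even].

7

P(X is even) = 1/2.
Σ over the event: 2·1/36 + 4·1/12 + 6·5/36 + 8·5/36 + 10·1/12 + 12·1/36 = 7/2.
E[X | X is even] = (7/2) / (1/2) = 7.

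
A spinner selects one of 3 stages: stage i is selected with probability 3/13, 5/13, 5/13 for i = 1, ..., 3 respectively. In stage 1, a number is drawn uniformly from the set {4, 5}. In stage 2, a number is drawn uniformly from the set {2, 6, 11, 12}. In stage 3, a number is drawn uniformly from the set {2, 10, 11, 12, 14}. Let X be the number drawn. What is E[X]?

405/52

E[X | stage 1] = (4+5)/2 = 9/2.
E[X | stage 2] = (2+6+11+12)/4 = 31/4.
E[X | stage 3] = (2+10+11+12+14)/5 = 49/5.
By the law of total expectation,
E[X] = (3/13)·(9/2) + (5/13)·(31/4) + (5/13)·(49/5) = 405/52.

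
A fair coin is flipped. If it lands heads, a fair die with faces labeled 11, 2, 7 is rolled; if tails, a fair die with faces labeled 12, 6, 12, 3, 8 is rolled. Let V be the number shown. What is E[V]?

E[V | heads] = (11+2+7)/3 = 20/3.
E[V | tails] = (12+6+12+3+8)/5 = 41/5.
E[V] = (1/2)·(20/3) + (1/2)·(41/5) = 223/30.

223/30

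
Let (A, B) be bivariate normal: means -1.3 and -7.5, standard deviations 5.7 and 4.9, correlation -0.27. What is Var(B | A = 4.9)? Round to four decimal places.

Var(B | A=x) = (1 − ρ²)·σ_B².
Var(B | A=4.9) = (4.9)²·(1 − (-0.27)²) = 24.01·0.9271 = 22.2597.

22.2597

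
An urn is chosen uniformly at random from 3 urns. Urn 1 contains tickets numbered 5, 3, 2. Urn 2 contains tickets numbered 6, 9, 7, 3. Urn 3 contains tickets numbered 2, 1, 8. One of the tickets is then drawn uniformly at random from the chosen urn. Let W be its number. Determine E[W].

E[W | urn 1] = (5+3+2)/3 = 10/3.
E[W | urn 2] = (6+9+7+3)/4 = 25/4.
E[W | urn 3] = (2+1+8)/3 = 11/3.
By the law of total expectation,
E[W] = (1/3)·(10/3) + (1/3)·(25/4) + (1/3)·(11/3) = 53/12.

53/12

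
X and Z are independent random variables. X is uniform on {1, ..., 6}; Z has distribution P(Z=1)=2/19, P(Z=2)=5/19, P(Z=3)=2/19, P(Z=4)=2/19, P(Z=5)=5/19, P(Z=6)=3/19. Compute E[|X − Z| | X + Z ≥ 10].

6/7

P(X + Z ≥ 10) = 7/38.
Summing |X−Z|·P(x,y) over outcomes with X + Z ≥ 10 gives 3/19.
E[|X − Z| | X + Z ≥ 10] = (3/19) / (7/38) = 6/7.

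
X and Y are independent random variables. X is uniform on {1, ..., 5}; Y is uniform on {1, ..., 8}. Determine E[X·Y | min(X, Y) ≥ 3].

P(min(X, Y) ≥ 3) = 9/20.
Summing XY·P(x,y) over outcomes with min(X, Y) ≥ 3 gives 99/10.
E[X·Y | min(X, Y) ≥ 3] = (99/10) / (9/20) = 22.

22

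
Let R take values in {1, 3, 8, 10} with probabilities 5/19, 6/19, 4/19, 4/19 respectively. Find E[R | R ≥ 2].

45/7

P(R ≥ 2) = 14/19.
Σ over the event: 3·6/19 + 8·4/19 + 10·4/19 = 90/19.
E[R | R ≥ 2] = (90/19) / (14/19) = 45/7.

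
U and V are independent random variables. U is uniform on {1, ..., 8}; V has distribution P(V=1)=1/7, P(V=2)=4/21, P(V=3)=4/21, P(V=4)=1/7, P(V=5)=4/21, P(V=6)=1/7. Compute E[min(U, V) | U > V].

P(U > V) = 95/168.
Summing min(U,V)·P(x,y) over outcomes with U > V gives 13/8.
E[min(U, V) | U > V] = (13/8) / (95/168) = 273/95.

273/95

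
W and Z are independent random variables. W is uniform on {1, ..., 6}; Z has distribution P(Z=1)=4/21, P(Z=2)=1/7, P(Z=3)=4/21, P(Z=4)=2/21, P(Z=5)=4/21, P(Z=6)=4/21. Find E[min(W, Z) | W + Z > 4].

73/26

P(W + Z > 4) = 52/63.
Summing min(W,Z)·P(x,y) over outcomes with W + Z > 4 gives 146/63.
E[min(W, Z) | W + Z > 4] = (146/63) / (52/63) = 73/26.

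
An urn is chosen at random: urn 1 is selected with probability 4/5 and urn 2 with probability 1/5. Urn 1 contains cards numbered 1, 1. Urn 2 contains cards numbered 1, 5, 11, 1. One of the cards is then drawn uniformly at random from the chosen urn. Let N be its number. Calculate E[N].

E[N | urn 1] = (1+1)/2 = 1.
E[N | urn 2] = (1+5+11+1)/4 = 9/2.
E[N] = (4/5)·(1) + (1/5)·(9/2) = 17/10.

17/10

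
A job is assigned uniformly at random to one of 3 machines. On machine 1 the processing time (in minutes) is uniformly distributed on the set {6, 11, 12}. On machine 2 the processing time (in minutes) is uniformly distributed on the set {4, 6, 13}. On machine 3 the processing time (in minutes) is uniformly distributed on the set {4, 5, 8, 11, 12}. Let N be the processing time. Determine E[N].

E[N | machine 1] = (6+11+12)/3 = 29/3.
E[N | machine 2] = (4+6+13)/3 = 23/3.
E[N | machine 3] = (4+5+8+11+12)/5 = 8.
E[N] = (1/3)·(29/3) + (1/3)·(23/3) + (1/3)·(8) = 76/9.

76/9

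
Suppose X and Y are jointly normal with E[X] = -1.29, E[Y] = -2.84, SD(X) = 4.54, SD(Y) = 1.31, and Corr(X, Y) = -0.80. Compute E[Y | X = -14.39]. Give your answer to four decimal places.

0.1840

For a bivariate normal, E[Y | X=x] = μ_Y + ρ·(σ_Y/σ_X)·(x − μ_X).
E[Y | X=-14.39] = -2.84 + (-0.80)·(1.31/4.54)·(-14.39 − (-1.29)) = -2.84 + (-0.23084)·(-13.1) = 0.1840.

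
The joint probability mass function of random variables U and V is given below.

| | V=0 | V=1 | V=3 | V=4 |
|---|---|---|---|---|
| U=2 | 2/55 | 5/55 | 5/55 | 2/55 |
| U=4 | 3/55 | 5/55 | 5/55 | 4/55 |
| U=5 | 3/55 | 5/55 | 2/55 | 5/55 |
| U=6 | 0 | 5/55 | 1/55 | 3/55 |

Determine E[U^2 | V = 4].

305/14

P(V = 4) = 14/55.
Σ U^2·P over the event = 4·(2/55) + 16·(4/55) + 25·(5/55) + 36·(3/55) = 61/11.
E[U^2 | V = 4] = (61/11) / (14/55) = 305/14.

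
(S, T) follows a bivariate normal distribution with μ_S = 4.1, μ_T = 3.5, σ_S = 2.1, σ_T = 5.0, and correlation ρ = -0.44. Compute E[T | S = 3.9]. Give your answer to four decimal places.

E[T | S=x] = μ_T + ρ(σ_T/σ_S)(x − μ_S) for jointly normal variables.
E[T | S=3.9] = 3.5 + (-0.44)·(5.0/2.1)·(3.9 − (4.1)) = 3.5 + (-1.0476)·(-0.2) = 3.7095.

3.7095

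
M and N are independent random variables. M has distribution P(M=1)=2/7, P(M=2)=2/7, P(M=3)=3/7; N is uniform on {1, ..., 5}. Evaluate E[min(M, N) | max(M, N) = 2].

4/3

P(max(M, N) = 2) = 6/35.
Summing min(M,N)·P(x,y) over outcomes with max(M, N) = 2 gives 8/35.
E[min(M, N) | max(M, N) = 2] = (8/35) / (6/35) = 4/3.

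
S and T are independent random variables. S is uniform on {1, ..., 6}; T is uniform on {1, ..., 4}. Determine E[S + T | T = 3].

Outcomes with T = 3: (1,3), (2,3), (3,3), (4,3), (5,3), (6,3), each with probability 1/24.
E[S + T | T = 3] = (4 + 5 + 6 + 7 + 8 + 9) / 6 = 13/2.

13/2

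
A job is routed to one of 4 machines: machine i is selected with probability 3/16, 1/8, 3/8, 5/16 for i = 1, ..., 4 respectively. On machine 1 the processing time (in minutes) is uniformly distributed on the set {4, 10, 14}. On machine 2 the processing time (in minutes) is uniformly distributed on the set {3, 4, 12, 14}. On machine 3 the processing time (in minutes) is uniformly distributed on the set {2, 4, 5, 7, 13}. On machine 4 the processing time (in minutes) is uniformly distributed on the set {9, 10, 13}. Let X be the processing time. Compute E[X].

E[X | machine 1] = (4+10+14)/3 = 28/3.
E[X | machine 2] = (3+4+12+14)/4 = 33/4.
E[X | machine 3] = (2+4+5+7+13)/5 = 31/5.
E[X | machine 4] = (9+10+13)/3 = 32/3.
By the law of total expectation,
E[X] = (3/16)·(28/3) + (1/8)·(33/4) + (3/8)·(31/5) + (5/16)·(32/3) = 4051/480.

4051/480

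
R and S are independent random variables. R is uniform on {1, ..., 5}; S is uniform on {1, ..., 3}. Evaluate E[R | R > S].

35/9

Outcomes with R > S: (2,1), (3,1), (3,2), (4,1), (4,2), (4,3), (5,1), (5,2), (5,3), each with probability 1/15.
E[R | R > S] = (2 + 3 + 3 + 4 + 4 + 4 + 5 + 5 + 5) / 9 = 35/9.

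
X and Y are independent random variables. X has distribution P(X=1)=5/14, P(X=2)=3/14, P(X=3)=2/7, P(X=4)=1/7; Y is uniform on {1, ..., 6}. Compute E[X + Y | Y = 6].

P(Y = 6) = 1/6.
Summing (X+Y)·P(x,y) over outcomes with Y = 6 gives 115/84.
E[X + Y | Y = 6] = (115/84) / (1/6) = 115/14.

115/14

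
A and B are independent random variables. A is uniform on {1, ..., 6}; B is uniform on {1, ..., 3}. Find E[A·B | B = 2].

Outcomes with B = 2: (1,2), (2,2), (3,2), (4,2), (5,2), (6,2), each with probability 1/18.
E[A·B | B = 2] = (2 + 4 + 6 + 8 + 10 + 12) / 6 = 7.

7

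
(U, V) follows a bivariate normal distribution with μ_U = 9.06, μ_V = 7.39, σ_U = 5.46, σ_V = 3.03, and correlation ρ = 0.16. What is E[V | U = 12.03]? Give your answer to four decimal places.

For a bivariate normal, E[V | U=x] = μ_V + ρ·(σ_V/σ_U)·(x − μ_U).
E[V | U=12.03] = 7.39 + (0.16)·(3.03/5.46)·(12.03 − (9.06)) = 7.39 + (0.088791)·(2.97) = 7.6537.

7.6537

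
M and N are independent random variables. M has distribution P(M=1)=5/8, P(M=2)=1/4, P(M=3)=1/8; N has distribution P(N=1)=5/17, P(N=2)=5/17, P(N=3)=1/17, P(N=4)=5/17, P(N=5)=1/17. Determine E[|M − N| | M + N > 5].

53/24

P(M + N > 5) = 3/17.
Summing |M−N|·P(x,y) over outcomes with M + N > 5 gives 53/136.
E[|M − N| | M + N > 5] = (53/136) / (3/17) = 53/24.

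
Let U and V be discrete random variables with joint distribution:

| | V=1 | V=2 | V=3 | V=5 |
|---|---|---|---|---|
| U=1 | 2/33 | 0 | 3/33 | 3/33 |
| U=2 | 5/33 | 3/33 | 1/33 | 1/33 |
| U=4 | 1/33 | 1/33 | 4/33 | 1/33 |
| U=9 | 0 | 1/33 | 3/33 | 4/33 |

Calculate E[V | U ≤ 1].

13/4

P(U ≤ 1) = 8/33.
Σ V·P over the event = 1·(2/33) + 3·(3/33) + 5·(3/33) = 26/33.
E[V | U ≤ 1] = (26/33) / (8/33) = 13/4.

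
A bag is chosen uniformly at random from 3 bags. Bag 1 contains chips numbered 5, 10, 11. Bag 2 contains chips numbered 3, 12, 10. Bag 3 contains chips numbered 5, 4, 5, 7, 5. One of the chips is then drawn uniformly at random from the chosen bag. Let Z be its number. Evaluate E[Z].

37/5

E[Z | bag 1] = (5+10+11)/3 = 26/3.
E[Z | bag 2] = (3+12+10)/3 = 25/3.
E[Z | bag 3] = (5+4+5+7+5)/5 = 26/5.
E[Z] = (1/3)·(26/3) + (1/3)·(25/3) + (1/3)·(26/5) = 37/5.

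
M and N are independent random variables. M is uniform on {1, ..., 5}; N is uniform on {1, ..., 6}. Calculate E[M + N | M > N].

Outcomes with M > N: (2,1), (3,1), (3,2), (4,1), (4,2), (4,3), (5,1), (5,2), (5,3), (5,4), each with probability 1/30.
E[M + N | M > N] = (3 + 4 + 5 + 5 + 6 + 7 + 6 + 7 + 8 + 9) / 10 = 6.

6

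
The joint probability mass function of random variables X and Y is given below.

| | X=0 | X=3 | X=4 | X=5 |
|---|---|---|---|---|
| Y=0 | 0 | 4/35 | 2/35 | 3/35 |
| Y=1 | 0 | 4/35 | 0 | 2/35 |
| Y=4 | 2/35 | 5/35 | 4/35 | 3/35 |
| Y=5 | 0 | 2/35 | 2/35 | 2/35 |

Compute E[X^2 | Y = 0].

143/9

P(Y = 0) = 9/35.
Σ X^2·P over the event = 9·(4/35) + 16·(2/35) + 25·(3/35) = 143/35.
E[X^2 | Y = 0] = (143/35) / (9/35) = 143/9.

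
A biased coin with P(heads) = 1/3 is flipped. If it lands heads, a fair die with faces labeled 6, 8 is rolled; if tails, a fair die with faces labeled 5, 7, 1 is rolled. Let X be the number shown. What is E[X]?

47/9

E[X | heads] = (6+8)/2 = 7.
E[X | tails] = (5+7+1)/3 = 13/3.
E[X] = (1/3)·(7) + (2/3)·(13/3) = 47/9.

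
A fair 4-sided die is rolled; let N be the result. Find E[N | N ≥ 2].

3

Given N ≥ 2, N is equally likely to be any of {2, 3, 4}.
E[N | N ≥ 2] = (2 + 3 + 4) / 3 = 3.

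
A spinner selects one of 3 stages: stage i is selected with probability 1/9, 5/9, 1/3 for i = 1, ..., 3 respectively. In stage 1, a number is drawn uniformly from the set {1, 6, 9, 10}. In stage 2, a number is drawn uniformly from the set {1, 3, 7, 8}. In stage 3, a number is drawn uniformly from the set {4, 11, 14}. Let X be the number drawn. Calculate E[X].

79/12

E[X | stage 1] = (1+6+9+10)/4 = 13/2.
E[X | stage 2] = (1+3+7+8)/4 = 19/4.
E[X | stage 3] = (4+11+14)/3 = 29/3.
E[X] = (1/9)·(13/2) + (5/9)·(19/4) + (1/3)·(29/3) = 79/12.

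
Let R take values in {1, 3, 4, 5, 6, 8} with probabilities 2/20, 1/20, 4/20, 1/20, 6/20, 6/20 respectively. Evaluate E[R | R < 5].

3

P(R < 5) = 7/20.
Σ over the event: 1·1/10 + 3·1/20 + 4·1/5 = 21/20.
E[R | R < 5] = (21/20) / (7/20) = 3.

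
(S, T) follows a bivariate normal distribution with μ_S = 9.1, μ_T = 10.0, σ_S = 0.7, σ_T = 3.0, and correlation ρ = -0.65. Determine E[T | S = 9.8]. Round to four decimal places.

8.0500

E[T | S=x] = μ_T + ρ(σ_T/σ_S)(x − μ_S) for jointly normal variables.
E[T | S=9.8] = 10.0 + (-0.65)·(3.0/0.7)·(9.8 − (9.1)) = 10.0 + (-2.7857)·(0.7) = 8.0500.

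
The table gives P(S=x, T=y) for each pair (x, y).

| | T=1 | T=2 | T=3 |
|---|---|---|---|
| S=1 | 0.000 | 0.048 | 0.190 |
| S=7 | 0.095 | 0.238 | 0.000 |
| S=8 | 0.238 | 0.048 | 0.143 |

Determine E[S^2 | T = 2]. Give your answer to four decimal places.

P(T = 2) = 0.334.
Σ S^2·P over the event = 1·(0.048) + 49·(0.238) + 64·(0.048) = 14.782.
E[S^2 | T = 2] = (14.782) / (0.334) = 44.2575.

44.2575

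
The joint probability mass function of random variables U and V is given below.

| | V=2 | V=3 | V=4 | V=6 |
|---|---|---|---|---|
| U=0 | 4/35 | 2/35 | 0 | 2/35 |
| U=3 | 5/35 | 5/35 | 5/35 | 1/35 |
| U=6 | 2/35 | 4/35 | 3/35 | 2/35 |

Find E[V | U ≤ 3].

77/24

P(U ≤ 3) = 24/35.
Σ V·P over the event = 2·(4/35) + 3·(2/35) + 6·(2/35) + 2·(5/35) + 3·(5/35) + 4·(5/35) + 6·(1/35) = 11/5.
E[V | U ≤ 3] = (11/5) / (24/35) = 77/24.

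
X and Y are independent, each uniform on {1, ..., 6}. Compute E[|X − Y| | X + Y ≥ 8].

26/15

P(X + Y ≥ 8) = 5/12.
Summing |X−Y|·P(x,y) over outcomes with X + Y ≥ 8 gives 13/18.
E[|X − Y| | X + Y ≥ 8] = (13/18) / (5/12) = 26/15.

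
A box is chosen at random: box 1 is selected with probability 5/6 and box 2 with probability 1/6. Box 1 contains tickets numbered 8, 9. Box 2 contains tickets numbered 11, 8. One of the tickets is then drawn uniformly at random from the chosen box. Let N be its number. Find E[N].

E[N | box 1] = (8+9)/2 = 17/2.
E[N | box 2] = (11+8)/2 = 19/2.
By the law of total expectation,
E[N] = (5/6)·(17/2) + (1/6)·(19/2) = 26/3.

26/3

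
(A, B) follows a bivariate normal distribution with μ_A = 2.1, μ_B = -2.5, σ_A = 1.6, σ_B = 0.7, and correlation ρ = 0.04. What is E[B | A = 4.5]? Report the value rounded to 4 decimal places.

For a bivariate normal, E[B | A=x] = μ_B + ρ·(σ_B/σ_A)·(x − μ_A).
E[B | A=4.5] = -2.5 + (0.04)·(0.7/1.6)·(4.5 − (2.1)) = -2.5 + (0.0175)·(2.4) = -2.4580.

-2.4580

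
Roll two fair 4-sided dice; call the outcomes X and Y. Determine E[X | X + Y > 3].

36/13

P(X + Y > 3) = 13/16.
Summing X·P(x,y) over outcomes with X + Y > 3 gives 9/4.
E[X | X + Y > 3] = (9/4) / (13/16) = 36/13.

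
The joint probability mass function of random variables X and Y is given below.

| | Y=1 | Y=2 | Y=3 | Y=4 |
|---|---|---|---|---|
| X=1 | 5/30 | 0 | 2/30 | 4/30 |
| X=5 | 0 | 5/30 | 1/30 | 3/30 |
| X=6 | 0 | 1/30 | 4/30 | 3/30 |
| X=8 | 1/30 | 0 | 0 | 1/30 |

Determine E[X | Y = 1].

13/6

P(Y = 1) = 1/5.
Σ X·P over the event = 1·(5/30) + 8·(1/30) = 13/30.
E[X | Y = 1] = (13/30) / (1/5) = 13/6.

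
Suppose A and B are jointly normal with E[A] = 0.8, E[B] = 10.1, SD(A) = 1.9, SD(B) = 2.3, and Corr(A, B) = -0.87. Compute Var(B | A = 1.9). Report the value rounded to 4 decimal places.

1.2860

For a bivariate normal, Var(B | A=x) = σ_B²(1 − ρ²).
Var(B | A=1.9) = (2.3)²·(1 − (-0.87)²) = 5.29·0.2431 = 1.2860.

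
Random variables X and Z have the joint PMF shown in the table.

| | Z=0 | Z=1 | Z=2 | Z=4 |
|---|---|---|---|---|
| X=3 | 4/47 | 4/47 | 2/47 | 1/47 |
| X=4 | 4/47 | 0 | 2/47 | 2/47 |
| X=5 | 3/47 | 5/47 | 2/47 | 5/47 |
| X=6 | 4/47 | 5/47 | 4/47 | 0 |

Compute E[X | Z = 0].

P(Z = 0) = 15/47.
Σ X·P over the event = 3·(4/47) + 4·(4/47) + 5·(3/47) + 6·(4/47) = 67/47.
E[X | Z = 0] = (67/47) / (15/47) = 67/15.

67/15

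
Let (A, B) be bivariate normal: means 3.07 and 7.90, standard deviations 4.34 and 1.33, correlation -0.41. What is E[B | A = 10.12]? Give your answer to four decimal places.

E[B | A=x] = μ_B + ρ(σ_B/σ_A)(x − μ_A) for jointly normal variables.
E[B | A=10.12] = 7.90 + (-0.41)·(1.33/4.34)·(10.12 − (3.07)) = 7.90 + (-0.12565)·(7.05) = 7.0142.

7.0142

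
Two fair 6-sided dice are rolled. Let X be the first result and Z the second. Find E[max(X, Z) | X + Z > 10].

6

Outcomes with X + Z > 10: (5,6), (6,5), (6,6), each with probability 1/36.
E[max(X, Z) | X + Z > 10] = (6 + 6 + 6) / 3 = 6.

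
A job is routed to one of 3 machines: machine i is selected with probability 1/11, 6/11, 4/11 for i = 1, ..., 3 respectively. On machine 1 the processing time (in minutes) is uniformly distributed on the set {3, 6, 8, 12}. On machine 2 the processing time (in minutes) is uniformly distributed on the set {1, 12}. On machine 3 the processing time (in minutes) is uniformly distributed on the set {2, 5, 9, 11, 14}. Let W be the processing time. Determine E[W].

E[W | machine 1] = (3+6+8+12)/4 = 29/4.
E[W | machine 2] = (1+12)/2 = 13/2.
E[W | machine 3] = (2+5+9+11+14)/5 = 41/5.
By the law of total expectation,
E[W] = (1/11)·(29/4) + (6/11)·(13/2) + (4/11)·(41/5) = 1581/220.

1581/220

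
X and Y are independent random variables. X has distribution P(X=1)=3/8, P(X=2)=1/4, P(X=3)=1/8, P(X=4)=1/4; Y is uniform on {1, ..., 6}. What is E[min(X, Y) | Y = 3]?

2

P(Y = 3) = 1/6.
Summing min(X,Y)·P(x,y) over outcomes with Y = 3 gives 1/3.
E[min(X, Y) | Y = 3] = (1/3) / (1/6) = 2.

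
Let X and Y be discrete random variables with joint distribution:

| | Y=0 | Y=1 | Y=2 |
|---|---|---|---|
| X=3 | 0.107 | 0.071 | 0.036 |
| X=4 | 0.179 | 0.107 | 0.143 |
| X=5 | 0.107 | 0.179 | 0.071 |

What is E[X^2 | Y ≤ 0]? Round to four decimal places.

P(Y ≤ 0) = 0.393.
Σ X^2·P over the event = 9·(0.107) + 16·(0.179) + 25·(0.107) = 6.502.
E[X^2 | Y ≤ 0] = (6.502) / (0.393) = 16.5445.

16.5445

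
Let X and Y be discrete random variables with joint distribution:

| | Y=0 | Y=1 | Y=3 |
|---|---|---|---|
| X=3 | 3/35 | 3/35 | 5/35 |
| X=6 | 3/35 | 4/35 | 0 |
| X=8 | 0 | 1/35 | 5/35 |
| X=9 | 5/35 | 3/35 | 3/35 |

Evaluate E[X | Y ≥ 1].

25/4

P(Y ≥ 1) = 24/35.
Σ X·P over the event = 3·(3/35) + 3·(5/35) + 6·(4/35) + 8·(1/35) + 8·(5/35) + 9·(3/35) + 9·(3/35) = 30/7.
E[X | Y ≥ 1] = (30/7) / (24/35) = 25/4.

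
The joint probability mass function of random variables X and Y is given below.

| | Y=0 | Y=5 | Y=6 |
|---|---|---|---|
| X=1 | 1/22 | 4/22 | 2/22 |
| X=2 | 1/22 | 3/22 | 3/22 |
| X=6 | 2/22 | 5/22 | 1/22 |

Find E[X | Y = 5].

10/3

P(Y = 5) = 6/11.
Σ X·P over the event = 1·(4/22) + 2·(3/22) + 6·(5/22) = 20/11.
E[X | Y = 5] = (20/11) / (6/11) = 10/3.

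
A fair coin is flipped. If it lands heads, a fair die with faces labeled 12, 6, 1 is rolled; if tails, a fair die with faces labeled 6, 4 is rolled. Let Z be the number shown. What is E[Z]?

17/3

E[Z | heads] = (12+6+1)/3 = 19/3.
E[Z | tails] = (6+4)/2 = 5.
E[Z] = (1/2)·(19/3) + (1/2)·(5) = 17/3.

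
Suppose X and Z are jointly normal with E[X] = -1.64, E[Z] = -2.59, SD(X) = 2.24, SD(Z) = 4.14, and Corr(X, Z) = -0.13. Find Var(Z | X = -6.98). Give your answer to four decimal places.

16.8499

The conditional variance in a bivariate normal is σ_Z²(1 − ρ²), independent of x.
Var(Z | X=-6.98) = (4.14)²·(1 − (-0.13)²) = 17.1396·0.9831 = 16.8499.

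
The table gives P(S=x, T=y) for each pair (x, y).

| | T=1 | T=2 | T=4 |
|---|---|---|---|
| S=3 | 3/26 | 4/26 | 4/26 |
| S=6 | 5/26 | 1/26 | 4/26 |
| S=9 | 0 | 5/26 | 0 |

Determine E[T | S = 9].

P(S = 9) = 5/26.
Summing T·P(S=x,T=y) over the conditioning event gives 5/13.
E[T | S = 9] = (5/13) / (5/26) = 2.

2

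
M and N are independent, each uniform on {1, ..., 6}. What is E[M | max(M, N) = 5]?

Outcomes with max(M, N) = 5: (1,5), (2,5), (3,5), (4,5), (5,1), (5,2), (5,3), (5,4), (5,5), each with probability 1/36.
E[M | max(M, N) = 5] = (1 + 2 + 3 + 4 + 5 + 5 + 5 + 5 + 5) / 9 = 35/9.

35/9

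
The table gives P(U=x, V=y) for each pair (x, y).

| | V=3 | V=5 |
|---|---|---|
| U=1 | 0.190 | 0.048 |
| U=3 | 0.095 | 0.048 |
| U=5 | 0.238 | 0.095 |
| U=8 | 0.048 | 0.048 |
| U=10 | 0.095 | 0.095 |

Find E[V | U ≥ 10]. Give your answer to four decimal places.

P(U ≥ 10) = 0.190.
Σ V·P over the event = 3·(0.095) + 5·(0.095) = 0.760.
E[V | U ≥ 10] = (0.760) / (0.190) = 4.0000.

4.0000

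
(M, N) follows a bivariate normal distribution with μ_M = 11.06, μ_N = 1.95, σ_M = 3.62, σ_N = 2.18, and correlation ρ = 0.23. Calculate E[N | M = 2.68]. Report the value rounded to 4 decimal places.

E[N | M=x] = μ_N + ρ(σ_N/σ_M)(x − μ_M) for jointly normal variables.
E[N | M=2.68] = 1.95 + (0.23)·(2.18/3.62)·(2.68 − (11.06)) = 1.95 + (0.13851)·(-8.38) = 0.7893.

0.7893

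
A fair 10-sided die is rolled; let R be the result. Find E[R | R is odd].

5

Given R is odd, R is equally likely to be any of {1, 3, 5, 7, 9}.
E[R | R is odd] = (1 + 3 + 5 + 7 + 9) / 5 = 5.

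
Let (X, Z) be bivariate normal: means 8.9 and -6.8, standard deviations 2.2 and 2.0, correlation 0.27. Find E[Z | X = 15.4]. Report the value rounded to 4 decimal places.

-5.2045

The regression of Z on X has slope ρ·σ_Z/σ_X and passes through (μ_X, μ_Z).
E[Z | X=15.4] = -6.8 + (0.27)·(2.0/2.2)·(15.4 − (8.9)) = -6.8 + (0.245455)·(6.5) = -5.2045.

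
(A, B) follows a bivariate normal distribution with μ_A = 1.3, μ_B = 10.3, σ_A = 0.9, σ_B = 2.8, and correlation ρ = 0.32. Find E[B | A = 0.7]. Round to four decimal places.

E[B | A=x] = μ_B + ρ(σ_B/σ_A)(x − μ_A) for jointly normal variables.
E[B | A=0.7] = 10.3 + (0.32)·(2.8/0.9)·(0.7 − (1.3)) = 10.3 + (0.99556)·(-0.6) = 9.7027.

9.7027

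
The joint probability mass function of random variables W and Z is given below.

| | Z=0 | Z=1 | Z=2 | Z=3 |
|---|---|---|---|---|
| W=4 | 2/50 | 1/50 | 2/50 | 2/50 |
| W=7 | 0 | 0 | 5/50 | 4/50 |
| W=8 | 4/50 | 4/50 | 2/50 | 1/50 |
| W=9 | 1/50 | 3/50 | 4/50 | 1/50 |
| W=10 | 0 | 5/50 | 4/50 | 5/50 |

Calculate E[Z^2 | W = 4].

27/7

P(W = 4) = 7/50.
Summing Z^2·P(W=x,Z=y) over the conditioning event gives 27/50.
E[Z^2 | W = 4] = (27/50) / (7/50) = 27/7.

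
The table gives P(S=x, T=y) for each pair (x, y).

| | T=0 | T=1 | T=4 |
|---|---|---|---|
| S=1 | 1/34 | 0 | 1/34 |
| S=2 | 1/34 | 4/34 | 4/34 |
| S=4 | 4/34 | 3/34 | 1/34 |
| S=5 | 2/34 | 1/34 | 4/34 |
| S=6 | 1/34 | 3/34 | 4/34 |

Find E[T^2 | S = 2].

68/9

P(S = 2) = 9/34.
Σ T^2·P over the event = 0·(1/34) + 1·(4/34) + 16·(4/34) = 2.
E[T^2 | S = 2] = (2) / (9/34) = 68/9.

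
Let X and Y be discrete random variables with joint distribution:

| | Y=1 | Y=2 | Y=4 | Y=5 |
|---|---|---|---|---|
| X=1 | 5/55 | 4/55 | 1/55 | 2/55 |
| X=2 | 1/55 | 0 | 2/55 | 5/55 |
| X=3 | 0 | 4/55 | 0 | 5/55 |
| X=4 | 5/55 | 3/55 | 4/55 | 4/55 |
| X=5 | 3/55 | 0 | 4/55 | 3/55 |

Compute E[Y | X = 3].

11/3

P(X = 3) = 9/55.
Σ Y·P over the event = 2·(4/55) + 5·(5/55) = 3/5.
E[Y | X = 3] = (3/5) / (9/55) = 11/3.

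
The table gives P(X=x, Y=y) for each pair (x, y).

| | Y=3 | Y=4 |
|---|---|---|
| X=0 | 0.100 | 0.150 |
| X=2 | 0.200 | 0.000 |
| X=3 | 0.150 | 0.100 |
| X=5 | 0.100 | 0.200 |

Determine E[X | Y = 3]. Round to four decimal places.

2.4545

P(Y = 3) = 0.550.
Σ X·P over the event = 0·(0.100) + 2·(0.200) + 3·(0.150) + 5·(0.100) = 1.350.
E[X | Y = 3] = (1.350) / (0.550) = 2.4545.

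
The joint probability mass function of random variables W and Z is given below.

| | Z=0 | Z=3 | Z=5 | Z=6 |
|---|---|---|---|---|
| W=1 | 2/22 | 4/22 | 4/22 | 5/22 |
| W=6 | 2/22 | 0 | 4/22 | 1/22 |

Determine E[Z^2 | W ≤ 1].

P(W ≤ 1) = 15/22.
Σ Z^2·P over the event = 0·(2/22) + 9·(4/22) + 25·(4/22) + 36·(5/22) = 158/11.
E[Z^2 | W ≤ 1] = (158/11) / (15/22) = 316/15.

316/15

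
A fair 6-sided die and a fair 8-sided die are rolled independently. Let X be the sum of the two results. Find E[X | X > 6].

P(X > 6) = 11/16.
Σ over the event: 7·1/8 + 8·1/8 + 9·1/8 + 10·5/48 + 11·1/12 + 12·1/16 + 13·1/24 + 14·1/48 = 157/24.
E[X | X > 6] = (157/24) / (11/16) = 314/33.

314/33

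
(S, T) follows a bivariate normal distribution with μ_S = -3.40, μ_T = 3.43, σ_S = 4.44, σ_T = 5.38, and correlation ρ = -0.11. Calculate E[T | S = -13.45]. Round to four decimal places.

For a bivariate normal, E[T | S=x] = μ_T + ρ·(σ_T/σ_S)·(x − μ_S).
E[T | S=-13.45] = 3.43 + (-0.11)·(5.38/4.44)·(-13.45 − (-3.40)) = 3.43 + (-0.133288)·(-10.05) = 4.7695.

4.7695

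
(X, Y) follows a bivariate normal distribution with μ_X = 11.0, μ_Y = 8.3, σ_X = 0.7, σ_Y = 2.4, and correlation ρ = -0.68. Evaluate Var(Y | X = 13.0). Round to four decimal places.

Var(Y | X=x) = (1 − ρ²)·σ_Y².
Var(Y | X=13.0) = (2.4)²·(1 − (-0.68)²) = 5.76·0.5376 = 3.0966.

3.0966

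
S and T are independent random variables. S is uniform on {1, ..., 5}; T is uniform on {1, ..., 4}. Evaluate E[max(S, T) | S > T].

P(S > T) = 1/2.
Summing max(S,T)·P(x,y) over outcomes with S > T gives 2.
E[max(S, T) | S > T] = (2) / (1/2) = 4.

4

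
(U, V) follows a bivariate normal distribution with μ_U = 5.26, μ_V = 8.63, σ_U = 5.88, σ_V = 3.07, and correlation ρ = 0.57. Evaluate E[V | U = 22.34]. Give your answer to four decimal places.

13.7130

For a bivariate normal, E[V | U=x] = μ_V + ρ·(σ_V/σ_U)·(x − μ_U).
E[V | U=22.34] = 8.63 + (0.57)·(3.07/5.88)·(22.34 − (5.26)) = 8.63 + (0.2976)·(17.08) = 13.7130.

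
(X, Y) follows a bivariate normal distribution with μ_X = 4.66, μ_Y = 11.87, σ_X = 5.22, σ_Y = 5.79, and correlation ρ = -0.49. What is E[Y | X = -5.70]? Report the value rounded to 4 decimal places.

E[Y | X=x] = μ_Y + ρ(σ_Y/σ_X)(x − μ_X) for jointly normal variables.
E[Y | X=-5.70] = 11.87 + (-0.49)·(5.79/5.22)·(-5.70 − (4.66)) = 11.87 + (-0.543506)·(-10.36) = 17.5007.

17.5007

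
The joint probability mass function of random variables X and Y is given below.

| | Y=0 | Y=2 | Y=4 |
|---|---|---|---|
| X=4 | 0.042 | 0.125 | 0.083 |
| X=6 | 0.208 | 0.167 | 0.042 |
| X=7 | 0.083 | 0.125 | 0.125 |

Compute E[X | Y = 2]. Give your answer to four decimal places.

5.7002

P(Y = 2) = 0.417.
Σ X·P over the event = 4·(0.125) + 6·(0.167) + 7·(0.125) = 2.377.
E[X | Y = 2] = (2.377) / (0.417) = 5.7002.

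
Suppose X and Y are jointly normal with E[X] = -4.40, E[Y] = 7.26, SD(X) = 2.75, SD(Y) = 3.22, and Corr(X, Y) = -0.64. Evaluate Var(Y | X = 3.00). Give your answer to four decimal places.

6.1215

The conditional variance in a bivariate normal is σ_Y²(1 − ρ²), independent of x.
Var(Y | X=3.00) = (3.22)²·(1 − (-0.64)²) = 10.3684·0.5904 = 6.1215.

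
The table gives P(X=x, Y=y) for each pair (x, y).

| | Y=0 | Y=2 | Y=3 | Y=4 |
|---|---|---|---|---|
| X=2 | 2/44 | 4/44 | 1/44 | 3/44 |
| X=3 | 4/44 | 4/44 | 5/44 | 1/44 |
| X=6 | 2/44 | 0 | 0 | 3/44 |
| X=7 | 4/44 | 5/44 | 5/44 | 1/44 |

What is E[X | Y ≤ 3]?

163/36

P(Y ≤ 3) = 9/11.
Summing X·P(X=x,Y=y) over the conditioning event gives 163/44.
E[X | Y ≤ 3] = (163/44) / (9/11) = 163/36.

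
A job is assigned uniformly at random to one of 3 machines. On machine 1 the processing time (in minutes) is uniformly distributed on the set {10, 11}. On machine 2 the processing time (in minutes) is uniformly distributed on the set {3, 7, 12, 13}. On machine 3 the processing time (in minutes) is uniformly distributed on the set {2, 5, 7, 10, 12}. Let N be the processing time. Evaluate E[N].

529/60

E[N | machine 1] = (10+11)/2 = 21/2.
E[N | machine 2] = (3+7+12+13)/4 = 35/4.
E[N | machine 3] = (2+5+7+10+12)/5 = 36/5.
By the law of total expectation,
E[N] = (1/3)·(21/2) + (1/3)·(35/4) + (1/3)·(36/5) = 529/60.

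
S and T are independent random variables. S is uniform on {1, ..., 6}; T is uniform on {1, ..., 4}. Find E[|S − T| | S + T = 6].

2

Outcomes with S + T = 6: (2,4), (3,3), (4,2), (5,1), each with probability 1/24.
E[|S − T| | S + T = 6] = (2 + 0 + 2 + 4) / 4 = 2.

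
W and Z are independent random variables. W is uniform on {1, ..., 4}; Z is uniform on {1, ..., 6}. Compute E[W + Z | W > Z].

5

Outcomes with W > Z: (2,1), (3,1), (3,2), (4,1), (4,2), (4,3), each with probability 1/24.
E[W + Z | W > Z] = (3 + 4 + 5 + 5 + 6 + 7) / 6 = 5.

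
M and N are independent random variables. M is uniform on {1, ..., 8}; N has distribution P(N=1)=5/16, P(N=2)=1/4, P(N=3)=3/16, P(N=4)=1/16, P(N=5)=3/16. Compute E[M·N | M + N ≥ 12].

257/7

P(M + N ≥ 12) = 7/128.
Summing MN·P(x,y) over outcomes with M + N ≥ 12 gives 257/128.
E[M·N | M + N ≥ 12] = (257/128) / (7/128) = 257/7.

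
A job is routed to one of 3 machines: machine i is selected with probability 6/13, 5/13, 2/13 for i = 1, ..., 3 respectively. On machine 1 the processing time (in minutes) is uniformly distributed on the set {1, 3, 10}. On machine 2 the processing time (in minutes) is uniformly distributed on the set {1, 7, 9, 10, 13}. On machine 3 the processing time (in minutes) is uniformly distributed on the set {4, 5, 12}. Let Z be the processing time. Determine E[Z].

82/13

E[Z | machine 1] = (1+3+10)/3 = 14/3.
E[Z | machine 2] = (1+7+9+10+13)/5 = 8.
E[Z | machine 3] = (4+5+12)/3 = 7.
By the law of total expectation,
E[Z] = (6/13)·(14/3) + (5/13)·(8) + (2/13)·(7) = 82/13.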